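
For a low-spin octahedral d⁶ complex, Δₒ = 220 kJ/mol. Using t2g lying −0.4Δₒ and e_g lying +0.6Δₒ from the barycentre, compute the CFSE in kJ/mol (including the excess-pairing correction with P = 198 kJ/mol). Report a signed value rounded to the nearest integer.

-132

Configuration: t2g^6 e_g^0.
The orbital stabilization is -2.4Δₒ = -2.4 × 220 = -528 kJ/mol.
Pairing penalty: 3 pairs vs 1 in the high-spin reference → 2 extra × P = 396 kJ/mol.
Combining: -528 + 396 = -132 kJ/mol.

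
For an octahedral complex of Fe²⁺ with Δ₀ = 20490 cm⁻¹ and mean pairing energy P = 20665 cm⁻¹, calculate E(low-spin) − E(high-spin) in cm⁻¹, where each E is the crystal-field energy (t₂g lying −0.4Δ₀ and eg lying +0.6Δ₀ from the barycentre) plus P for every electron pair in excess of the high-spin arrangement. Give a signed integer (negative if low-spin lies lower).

350

Group 8 minus oxidation state +2 gives a d⁶ configuration for Fe²⁺.
High-spin d⁶ fills as t₂g⁴ eg² with CFSE 4(−0.4) + 2(+0.6) = -0.4Δ₀ = -8196 cm⁻¹.
Low-spin: t₂g⁶ eg⁰, orbital CFSE = -2.4Δ₀ = -49176 cm⁻¹; plus 2 excess pairs × P = +41330 cm⁻¹; total -7846 cm⁻¹.
E(LS) − E(HS) = -7846 − (-8196) = 350 cm⁻¹.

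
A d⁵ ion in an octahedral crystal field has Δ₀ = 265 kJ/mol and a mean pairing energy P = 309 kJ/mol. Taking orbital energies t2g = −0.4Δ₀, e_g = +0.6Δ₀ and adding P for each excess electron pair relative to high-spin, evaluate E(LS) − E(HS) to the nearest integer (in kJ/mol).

88

High-spin: t2g^3 e_g^2, CFSE = 0.0Δ₀ = 0 kJ/mol.
For low-spin the configuration is t2g^5 e_g^0: orbital energy -2.0 × 265 = -530 kJ/mol, and 2 additional pairs relative to high-spin add 618 kJ/mol, giving 88 kJ/mol.
E(LS) − E(HS) = 88 − (0) = 88 kJ/mol.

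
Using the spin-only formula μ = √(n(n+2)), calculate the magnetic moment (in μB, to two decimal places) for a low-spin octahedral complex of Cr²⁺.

Group 6 minus oxidation state +2 gives a d⁴ configuration for Cr²⁺.
Configuration: t₂g⁴ eg⁰ → 2 unpaired electrons.
μ(spin-only) = √[2(2+2)] = √8 ≈ 2.83 μB.

2.83 μB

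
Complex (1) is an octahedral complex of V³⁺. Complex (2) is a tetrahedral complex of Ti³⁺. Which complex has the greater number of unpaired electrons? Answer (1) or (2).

(1)

(1): V is in group 5, so V³⁺ is d² (5 − 3 = 2); For octahedral d² the high- and low-spin configurations coincide; t₂g² eg⁰ → 2 unpaired.
(2): Ti is in group 4, so Ti³⁺ is d¹ (4 − 3 = 1); With tetrahedral geometry the complex is necessarily high-spin; e¹ t₂⁰ → 1 unpaired.
So (1) has more unpaired electrons.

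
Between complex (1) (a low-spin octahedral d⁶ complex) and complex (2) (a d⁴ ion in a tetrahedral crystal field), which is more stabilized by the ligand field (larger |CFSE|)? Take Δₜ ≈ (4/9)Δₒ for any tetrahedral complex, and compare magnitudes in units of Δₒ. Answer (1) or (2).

(1)

(1): t₂g⁶ eg⁰, CFSE = -2.4Δₒ.
(2): Tetrahedral splitting is small, so the complex is high-spin; e² t₂², CFSE = -0.4Δₜ ≈ -0.18Δₒ.
So (1) has the larger |CFSE|.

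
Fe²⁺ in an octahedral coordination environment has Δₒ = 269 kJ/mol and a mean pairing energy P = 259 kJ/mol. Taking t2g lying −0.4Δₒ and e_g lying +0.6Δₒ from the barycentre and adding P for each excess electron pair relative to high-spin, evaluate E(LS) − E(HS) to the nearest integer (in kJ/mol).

Group 8 minus oxidation state +2 gives a d⁶ configuration for Fe²⁺.
High-spin: t2g^4 e_g^2, CFSE = -0.4Δₒ = -108 kJ/mol.
Low-spin: t2g^6 e_g^0, orbital CFSE = -2.4Δₒ = -646 kJ/mol; plus 2 excess pairs × P = +518 kJ/mol; total -128 kJ/mol.
Thus E(LS) − E(HS) = -20 kJ/mol.

-20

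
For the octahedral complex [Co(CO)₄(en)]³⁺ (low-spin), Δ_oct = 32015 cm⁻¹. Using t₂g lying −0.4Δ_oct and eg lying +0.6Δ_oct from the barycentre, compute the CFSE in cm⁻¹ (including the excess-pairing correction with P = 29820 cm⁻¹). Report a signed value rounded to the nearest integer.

-17196

Ligand charges: 4×(+0) from CO and 1×(+0) from en sum to +0; with overall charge +3, Co is +3.
Co is in group 9, so Co³⁺ is d⁶ (9 − 3 = 6).
The d⁶ electrons fill as t₂g⁶ eg⁰.
CFSE(orbital) = 6×(-0.4Δ_oct) + 0×(0.6Δ_oct) = -2.4Δ_oct; with Δ_oct = 32015 cm⁻¹ that is -76836 cm⁻¹.
Relative to high-spin t₂g⁴ eg² (1 paired), the low-spin configuration has 2 additional pairs, contributing +2 × 29820 = +59640 cm⁻¹.
Net CFSE = -76836 + 59640 = -17196 cm⁻¹.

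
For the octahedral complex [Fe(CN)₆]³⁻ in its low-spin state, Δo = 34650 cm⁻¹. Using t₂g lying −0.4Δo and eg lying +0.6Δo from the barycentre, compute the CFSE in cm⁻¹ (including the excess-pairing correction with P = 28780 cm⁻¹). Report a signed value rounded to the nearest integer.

-11740

Each CN⁻ contributes -1; 6 × (-1) = -6. With overall charge -3, Fe is in the +3 oxidation state.
Fe³⁺: group 8, so d-count = 8 − 3 = 5.
Electron filling gives t₂g⁵ eg⁰.
The orbital stabilization is -2.0Δo = -2.0 × 34650 = -69300 cm⁻¹.
Relative to high-spin t₂g³ eg² (0 paired), the low-spin configuration has 2 additional pairs, contributing +2 × 28780 = +57560 cm⁻¹.
Net CFSE = -69300 + 57560 = -11740 cm⁻¹.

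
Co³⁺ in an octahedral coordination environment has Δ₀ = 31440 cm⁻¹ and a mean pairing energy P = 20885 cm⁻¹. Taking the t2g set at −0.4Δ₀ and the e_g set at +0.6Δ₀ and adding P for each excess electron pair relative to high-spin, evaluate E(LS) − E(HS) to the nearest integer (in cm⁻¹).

Co is in group 9, so Co³⁺ is d⁶ (9 − 3 = 6).
In the high-spin limit (t2g^4 e_g^2) the orbital term is -0.4Δ₀ = -12576 cm⁻¹, with no excess pairing.
For low-spin the configuration is t2g^6 e_g^0: orbital energy -2.4 × 31440 = -75456 cm⁻¹, and 2 additional pairs relative to high-spin add 41770 cm⁻¹, giving -33686 cm⁻¹.
Thus E(LS) − E(HS) = -21110 cm⁻¹.

-21110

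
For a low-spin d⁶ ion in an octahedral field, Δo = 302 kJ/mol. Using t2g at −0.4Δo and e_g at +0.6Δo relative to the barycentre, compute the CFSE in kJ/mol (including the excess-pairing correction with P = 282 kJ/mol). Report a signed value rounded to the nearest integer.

The d⁶ electrons fill as t2g^6 e_g^0.
The orbital stabilization is -2.4Δo = -2.4 × 302 = -725 kJ/mol.
Pairing penalty: 3 pairs vs 1 in the high-spin reference → 2 extra × P = 564 kJ/mol.
Combining: -725 + 564 = -161 kJ/mol.

-161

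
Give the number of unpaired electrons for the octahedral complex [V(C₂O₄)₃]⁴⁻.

Each C₂O₄²⁻ contributes -2; 3 × (-2) = -6. With overall charge -4, V is in the +2 oxidation state.
V²⁺: group 5, so d-count = 5 − 2 = 3.
For octahedral d³ the high- and low-spin configurations coincide.
Configuration: t₂g³ eg⁰, giving 3 unpaired electrons.

3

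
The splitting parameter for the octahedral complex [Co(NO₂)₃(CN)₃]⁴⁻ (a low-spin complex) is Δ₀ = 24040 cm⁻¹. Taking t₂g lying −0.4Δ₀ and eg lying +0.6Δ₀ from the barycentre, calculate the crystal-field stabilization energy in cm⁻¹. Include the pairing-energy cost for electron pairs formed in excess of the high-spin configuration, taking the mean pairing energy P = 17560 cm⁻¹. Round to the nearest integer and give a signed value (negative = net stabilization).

Ligand charges: 3×(-1) from NO₂⁻ and 3×(-1) from CN⁻ sum to -6; with overall charge -4, Co is +2.
Co is in group 9, so Co²⁺ is d⁷ (9 − 2 = 7).
The d⁷ electrons fill as t₂g⁶ eg¹.
Orbital CFSE = 6(-0.4) + 1(0.6) = -1.8Δ₀ = -1.8 × 24040 = -43272 cm⁻¹.
Pairing penalty: 3 pairs vs 2 in the high-spin reference → 1 extra × P = 17560 cm⁻¹.
Combining: -43272 + 17560 = -25712 cm⁻¹.

-25712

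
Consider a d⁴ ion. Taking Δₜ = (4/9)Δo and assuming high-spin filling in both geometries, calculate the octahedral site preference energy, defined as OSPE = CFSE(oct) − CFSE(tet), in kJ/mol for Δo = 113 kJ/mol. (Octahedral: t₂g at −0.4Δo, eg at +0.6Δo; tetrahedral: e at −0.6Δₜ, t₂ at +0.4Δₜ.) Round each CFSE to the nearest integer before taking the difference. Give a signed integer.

In an octahedral site d⁴ (HS) is t2g^3 e_g^1, giving CFSE(oct) = -0.6Δo = -68 kJ/mol.
Tetrahedral e^2 t2^2 gives -0.4Δₜ = -0.4 × (4/9) × 113 = -20 kJ/mol.
Subtracting, OSPE = -68 − (-20) = -48 kJ/mol.

-48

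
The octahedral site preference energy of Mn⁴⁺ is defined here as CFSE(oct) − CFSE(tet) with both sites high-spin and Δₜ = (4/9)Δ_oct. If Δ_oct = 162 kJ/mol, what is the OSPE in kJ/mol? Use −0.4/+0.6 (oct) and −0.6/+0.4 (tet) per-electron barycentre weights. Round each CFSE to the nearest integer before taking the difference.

Mn⁴⁺: group 7, so d-count = 7 − 4 = 3.
In an octahedral site d³ (HS) is t₂g³ eg⁰, giving CFSE(oct) = -1.2Δ_oct = -194 kJ/mol.
Tetrahedral: e² t₂¹, CFSE = 2(−0.6) + 1(+0.4) = -0.8Δₜ = -0.8 × (4/9) × 162 = -58 kJ/mol.
OSPE = -194 − (-58) = -136 kJ/mol.

-136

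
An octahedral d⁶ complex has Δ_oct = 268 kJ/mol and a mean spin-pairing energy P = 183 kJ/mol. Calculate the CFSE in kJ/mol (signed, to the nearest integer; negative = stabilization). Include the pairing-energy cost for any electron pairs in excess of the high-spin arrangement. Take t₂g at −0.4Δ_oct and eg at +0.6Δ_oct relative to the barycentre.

-277

Since Δ_oct = 268 kJ/mol > P = 183 kJ/mol, the complex adopts the low-spin configuration.
Filling d⁶ accordingly: t₂g⁶ eg⁰.
Orbital CFSE = -2.4Δ_oct = -2.4 × 268 = -643 kJ/mol.
Excess pairs vs high-spin: 3 − 1 = 2; pairing cost = +366 kJ/mol.
Net CFSE = -643 + 366 = -277 kJ/mol.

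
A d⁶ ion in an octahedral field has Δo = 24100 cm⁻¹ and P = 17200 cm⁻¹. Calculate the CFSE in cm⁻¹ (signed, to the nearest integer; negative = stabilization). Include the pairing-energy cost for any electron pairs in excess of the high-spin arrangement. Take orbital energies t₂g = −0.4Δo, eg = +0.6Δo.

With Δo > P the complex is low-spin.
That gives t₂g⁶ eg⁰.
Orbital CFSE = -2.4Δo = -2.4 × 24100 = -57840 cm⁻¹.
Excess pairs vs high-spin: 3 − 1 = 2; pairing cost = +34400 cm⁻¹.
Net CFSE = -57840 + 34400 = -23440 cm⁻¹.

-23440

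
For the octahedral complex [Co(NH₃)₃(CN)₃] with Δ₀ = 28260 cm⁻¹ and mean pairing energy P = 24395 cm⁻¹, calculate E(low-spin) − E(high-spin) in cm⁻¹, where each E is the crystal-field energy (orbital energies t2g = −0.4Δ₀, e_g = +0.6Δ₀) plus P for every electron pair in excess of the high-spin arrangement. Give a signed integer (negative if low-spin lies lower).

Ligand charges: 3×(+0) from NH₃ and 3×(-1) from CN⁻ sum to -3; with overall charge +0, Co is +3.
Co³⁺: group 9, so d-count = 9 − 3 = 6.
In the high-spin limit (t2g^4 e_g^2) the orbital term is -0.4Δ₀ = -11304 cm⁻¹, with no excess pairing.
Low-spin t2g^6 e_g^0 gives -2.4Δ₀ = -67824 cm⁻¹, but forming 2 extra pairs costs 2P = 48790 cm⁻¹, so E(LS) = -67824 + 48790 = -19034 cm⁻¹.
E(LS) − E(HS) = -19034 − (-11304) = -7730 cm⁻¹.

-7730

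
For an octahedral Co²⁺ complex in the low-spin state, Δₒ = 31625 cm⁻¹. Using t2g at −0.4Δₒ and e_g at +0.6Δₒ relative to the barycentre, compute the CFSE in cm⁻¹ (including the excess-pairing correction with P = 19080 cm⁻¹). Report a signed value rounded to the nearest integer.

-37845

Co sits in group 9; removing 2 electrons leaves Co²⁺ with 9 − 2 = 7 d electrons.
Electron filling gives t2g^6 e_g^1.
Orbital CFSE = 6(-0.4) + 1(0.6) = -1.8Δₒ = -1.8 × 31625 = -56925 cm⁻¹.
Pairing penalty: 3 pairs vs 2 in the high-spin reference → 1 extra × P = 19080 cm⁻¹.
Net CFSE = -56925 + 19080 = -37845 cm⁻¹.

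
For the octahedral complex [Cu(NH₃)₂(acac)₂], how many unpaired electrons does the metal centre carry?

Ligand charges: 2×(+0) from NH₃ and 2×(-1) from acac⁻ sum to -2; with overall charge +0, Cu is +2.
Cu sits in group 11; removing 2 electrons leaves Cu²⁺ with 11 − 2 = 9 d electrons.
Configuration: t2g^6 e_g^3, giving 1 unpaired electron.

1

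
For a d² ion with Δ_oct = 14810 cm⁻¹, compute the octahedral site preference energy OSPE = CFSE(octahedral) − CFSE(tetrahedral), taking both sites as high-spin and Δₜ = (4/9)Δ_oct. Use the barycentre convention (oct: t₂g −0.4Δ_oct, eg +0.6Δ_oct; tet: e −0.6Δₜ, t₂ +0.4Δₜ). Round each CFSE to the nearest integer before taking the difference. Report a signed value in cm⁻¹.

-3949

In an octahedral site d² (HS) is t2g^2 e_g^0, giving CFSE(oct) = -0.8Δ_oct = -11848 cm⁻¹.
Tetrahedral e^2 t2^0 gives -1.2Δₜ = -1.2 × (4/9) × 14810 = -7899 cm⁻¹.
OSPE = -11848 − (-7899) = -3949 cm⁻¹.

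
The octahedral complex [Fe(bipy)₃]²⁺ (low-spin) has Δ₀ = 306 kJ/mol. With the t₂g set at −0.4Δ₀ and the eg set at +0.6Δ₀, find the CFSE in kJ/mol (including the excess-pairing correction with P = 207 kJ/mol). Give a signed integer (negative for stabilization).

-320

bipy is neutral, so the +2 overall charge sits on Fe: oxidation state +2.
Fe is in group 8, so Fe²⁺ is d⁶ (8 − 2 = 6).
Electron filling gives t₂g⁶ eg⁰.
Orbital CFSE = 6(-0.4) + 0(0.6) = -2.4Δ₀ = -2.4 × 306 = -734 kJ/mol.
Pairing penalty: 3 pairs vs 1 in the high-spin reference → 2 extra × P = 414 kJ/mol.
Overall CFSE = -734 + 414 = -320 kJ/mol.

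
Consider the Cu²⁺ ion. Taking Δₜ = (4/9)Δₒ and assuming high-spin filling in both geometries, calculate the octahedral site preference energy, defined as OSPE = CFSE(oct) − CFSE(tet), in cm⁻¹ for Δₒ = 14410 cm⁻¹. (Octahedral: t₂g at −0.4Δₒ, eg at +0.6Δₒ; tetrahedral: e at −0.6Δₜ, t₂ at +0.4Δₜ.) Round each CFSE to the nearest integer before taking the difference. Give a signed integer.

-6084

Group 11 minus oxidation state +2 gives a d⁹ configuration for Cu²⁺.
In an octahedral site d⁹ (HS) is t2g^6 e_g^3, giving CFSE(oct) = -0.6Δₒ = -8646 cm⁻¹.
Tetrahedral e^4 t2^5 gives -0.4Δₜ = -0.4 × (4/9) × 14410 = -2562 cm⁻¹.
OSPE = CFSE(oct) − CFSE(tet) = -8646 − (-2562) = -6084 cm⁻¹.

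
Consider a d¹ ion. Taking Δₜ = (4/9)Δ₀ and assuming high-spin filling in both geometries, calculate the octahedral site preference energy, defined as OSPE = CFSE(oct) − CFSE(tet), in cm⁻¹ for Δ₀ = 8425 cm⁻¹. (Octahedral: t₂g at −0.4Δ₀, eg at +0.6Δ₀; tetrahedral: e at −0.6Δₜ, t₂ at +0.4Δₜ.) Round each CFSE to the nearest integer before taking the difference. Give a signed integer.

Octahedral (high-spin): t2g^1 e_g^0, CFSE = 1(−0.4) + 0(+0.6) = -0.4Δ₀ = -0.4 × 8425 = -3370 cm⁻¹.
Tetrahedral e^1 t2^0 gives -0.6Δₜ = -0.6 × (4/9) × 8425 = -2247 cm⁻¹.
OSPE = CFSE(oct) − CFSE(tet) = -3370 − (-2247) = -1123 cm⁻¹.

-1123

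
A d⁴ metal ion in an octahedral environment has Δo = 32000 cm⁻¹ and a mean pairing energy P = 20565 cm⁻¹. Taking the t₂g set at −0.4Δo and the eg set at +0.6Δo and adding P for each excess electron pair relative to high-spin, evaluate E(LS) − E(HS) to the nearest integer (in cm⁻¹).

High-spin: t₂g³ eg¹, CFSE = -0.6Δo = -19200 cm⁻¹.
Low-spin t₂g⁴ eg⁰ gives -1.6Δo = -51200 cm⁻¹, but forming 1 extra pair costs 1P = 20565 cm⁻¹, so E(LS) = -51200 + 20565 = -30635 cm⁻¹.
E(LS) − E(HS) = -30635 − (-19200) = -11435 cm⁻¹.

-11435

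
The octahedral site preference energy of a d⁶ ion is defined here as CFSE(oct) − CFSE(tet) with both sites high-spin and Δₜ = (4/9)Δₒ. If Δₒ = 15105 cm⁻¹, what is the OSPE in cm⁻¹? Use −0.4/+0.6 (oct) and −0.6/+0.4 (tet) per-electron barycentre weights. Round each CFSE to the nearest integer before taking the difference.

-2014

Octahedral high-spin t₂g⁴ eg²: CFSE = -0.4 × 15105 = -6042 cm⁻¹.
Tetrahedral: e³ t₂³, CFSE = 3(−0.6) + 3(+0.4) = -0.6Δₜ = -0.6 × (4/9) × 15105 = -4028 cm⁻¹.
Subtracting, OSPE = -6042 − (-4028) = -2014 cm⁻¹.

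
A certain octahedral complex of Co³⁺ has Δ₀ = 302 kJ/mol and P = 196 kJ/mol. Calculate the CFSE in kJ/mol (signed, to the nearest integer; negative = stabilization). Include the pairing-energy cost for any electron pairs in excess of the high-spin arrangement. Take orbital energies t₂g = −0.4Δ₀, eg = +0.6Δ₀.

-333

Co³⁺: group 9, so d-count = 9 − 3 = 6.
Here Δ₀ > P (302 > 196), so the low-spin state is favoured.
That gives t₂g⁶ eg⁰.
Orbital CFSE = -2.4Δ₀ = -2.4 × 302 = -725 kJ/mol.
Excess pairs vs high-spin: 3 − 1 = 2; pairing cost = +392 kJ/mol.
Net CFSE = -725 + 392 = -333 kJ/mol.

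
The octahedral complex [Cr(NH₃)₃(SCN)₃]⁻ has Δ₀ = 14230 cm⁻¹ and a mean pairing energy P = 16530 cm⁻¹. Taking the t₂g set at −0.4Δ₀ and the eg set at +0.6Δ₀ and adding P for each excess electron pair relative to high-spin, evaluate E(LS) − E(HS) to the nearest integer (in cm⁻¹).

Ligand charges: 3×(+0) from NH₃ and 3×(-1) from SCN⁻ sum to -3; with overall charge -1, Cr is +2.
Cr is in group 6, so Cr²⁺ is d⁴ (6 − 2 = 4).
High-spin d⁴ fills as t₂g³ eg¹ with CFSE 3(−0.4) + 1(+0.6) = -0.6Δ₀ = -8538 cm⁻¹.
For low-spin the configuration is t₂g⁴ eg⁰: orbital energy -1.6 × 14230 = -22768 cm⁻¹, and 1 additional pair relative to high-spin adds 16530 cm⁻¹, giving -6238 cm⁻¹.
The difference is -6238 − (-8538) = 2300 cm⁻¹, so high-spin lies lower.

2300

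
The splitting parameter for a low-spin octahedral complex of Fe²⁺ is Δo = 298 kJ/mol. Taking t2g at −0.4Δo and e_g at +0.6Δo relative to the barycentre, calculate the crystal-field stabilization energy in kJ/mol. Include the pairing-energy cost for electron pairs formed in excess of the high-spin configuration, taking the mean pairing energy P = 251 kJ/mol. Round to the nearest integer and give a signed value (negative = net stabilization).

Fe is in group 8, so Fe²⁺ is d⁶ (8 − 2 = 6).
Electron filling gives t2g^6 e_g^0.
Orbital CFSE = 6(-0.4) + 0(0.6) = -2.4Δo = -2.4 × 298 = -715 kJ/mol.
Relative to high-spin t2g^4 e_g^2 (1 paired), the low-spin configuration has 2 additional pairs, contributing +2 × 251 = +502 kJ/mol.
Combining: -715 + 502 = -213 kJ/mol.

-213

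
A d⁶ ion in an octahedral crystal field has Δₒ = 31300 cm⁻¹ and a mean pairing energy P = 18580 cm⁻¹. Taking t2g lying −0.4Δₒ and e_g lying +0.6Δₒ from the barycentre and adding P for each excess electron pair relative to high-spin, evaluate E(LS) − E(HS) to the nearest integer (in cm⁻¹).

High-spin: t2g^4 e_g^2, CFSE = -0.4Δₒ = -12520 cm⁻¹.
Low-spin t2g^6 e_g^0 gives -2.4Δₒ = -75120 cm⁻¹, but forming 2 extra pairs costs 2P = 37160 cm⁻¹, so E(LS) = -75120 + 37160 = -37960 cm⁻¹.
Thus E(LS) − E(HS) = -25440 cm⁻¹.

-25440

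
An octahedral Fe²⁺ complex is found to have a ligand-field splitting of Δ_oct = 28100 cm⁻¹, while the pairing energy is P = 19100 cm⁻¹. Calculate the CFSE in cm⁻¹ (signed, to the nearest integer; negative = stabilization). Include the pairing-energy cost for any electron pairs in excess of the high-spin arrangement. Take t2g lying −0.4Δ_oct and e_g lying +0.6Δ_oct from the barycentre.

Group 8 minus oxidation state +2 gives a d⁶ configuration for Fe²⁺.
Since Δ_oct = 28100 cm⁻¹ > P = 19100 cm⁻¹, the complex adopts the low-spin configuration.
That gives t2g^6 e_g^0.
Orbital CFSE = -2.4Δ_oct = -2.4 × 28100 = -67440 cm⁻¹.
Excess pairs vs high-spin: 3 − 1 = 2; pairing cost = +38200 cm⁻¹.
Net CFSE = -67440 + 38200 = -29240 cm⁻¹.

-29240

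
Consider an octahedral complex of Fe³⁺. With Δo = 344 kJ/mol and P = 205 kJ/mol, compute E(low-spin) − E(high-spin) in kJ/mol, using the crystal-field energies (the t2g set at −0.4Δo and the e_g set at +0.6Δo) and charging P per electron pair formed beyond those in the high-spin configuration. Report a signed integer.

Group 8 minus oxidation state +3 gives a d⁵ configuration for Fe³⁺.
In the high-spin limit (t2g^3 e_g^2) the orbital term is 0.0Δo = 0 kJ/mol, with no excess pairing.
Low-spin t2g^5 e_g^0 gives -2.0Δo = -688 kJ/mol, but forming 2 extra pairs costs 2P = 410 kJ/mol, so E(LS) = -688 + 410 = -278 kJ/mol.
Thus E(LS) − E(HS) = -278 kJ/mol.

-278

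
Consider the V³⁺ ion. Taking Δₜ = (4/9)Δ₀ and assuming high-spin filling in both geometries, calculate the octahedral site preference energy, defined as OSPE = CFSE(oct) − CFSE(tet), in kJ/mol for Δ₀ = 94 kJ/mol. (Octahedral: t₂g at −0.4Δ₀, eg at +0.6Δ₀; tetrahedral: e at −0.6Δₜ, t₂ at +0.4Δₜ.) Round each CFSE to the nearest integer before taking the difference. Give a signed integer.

-25

Group 5 minus oxidation state +3 gives a d² configuration for V³⁺.
Octahedral high-spin t₂g² eg⁰: CFSE = -0.8 × 94 = -75 kJ/mol.
In a tetrahedral site the filling is e² t₂⁰: CFSE(tet) = -1.2Δₜ = -1.2 × (4/9)(94) = -50 kJ/mol.
OSPE = CFSE(oct) − CFSE(tet) = -75 − (-50) = -25 kJ/mol.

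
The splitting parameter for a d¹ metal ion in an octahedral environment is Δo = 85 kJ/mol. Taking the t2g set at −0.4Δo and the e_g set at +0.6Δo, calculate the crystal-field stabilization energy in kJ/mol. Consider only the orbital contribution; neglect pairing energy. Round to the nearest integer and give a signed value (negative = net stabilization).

Electron filling gives t2g^1 e_g^0.
CFSE(orbital) = 1×(-0.4Δo) + 0×(0.6Δo) = -0.4Δo; with Δo = 85 kJ/mol that is -34 kJ/mol.

-34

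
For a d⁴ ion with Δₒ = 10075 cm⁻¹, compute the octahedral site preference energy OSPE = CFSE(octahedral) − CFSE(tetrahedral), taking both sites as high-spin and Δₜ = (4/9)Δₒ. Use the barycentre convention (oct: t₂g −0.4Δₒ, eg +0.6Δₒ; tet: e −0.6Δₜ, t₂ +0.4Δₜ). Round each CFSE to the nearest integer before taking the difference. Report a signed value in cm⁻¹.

-4254

Octahedral (high-spin): t2g^3 e_g^1, CFSE = 3(−0.4) + 1(+0.6) = -0.6Δₒ = -0.6 × 10075 = -6045 cm⁻¹.
In a tetrahedral site the filling is e^2 t2^2: CFSE(tet) = -0.4Δₜ = -0.4 × (4/9)(10075) = -1791 cm⁻¹.
Subtracting, OSPE = -6045 − (-1791) = -4254 cm⁻¹.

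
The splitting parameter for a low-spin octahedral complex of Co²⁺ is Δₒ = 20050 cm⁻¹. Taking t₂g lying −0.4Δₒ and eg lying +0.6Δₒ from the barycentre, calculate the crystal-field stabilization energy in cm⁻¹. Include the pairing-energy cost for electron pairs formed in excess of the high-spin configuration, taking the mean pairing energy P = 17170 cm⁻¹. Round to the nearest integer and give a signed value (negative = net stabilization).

Group 9 minus oxidation state +2 gives a d⁷ configuration for Co²⁺.
Electron filling gives t₂g⁶ eg¹.
CFSE(orbital) = 6×(-0.4Δₒ) + 1×(0.6Δₒ) = -1.8Δₒ; with Δₒ = 20050 cm⁻¹ that is -36090 cm⁻¹.
Pairing penalty: 3 pairs vs 2 in the high-spin reference → 1 extra × P = 17170 cm⁻¹.
Net CFSE = -36090 + 17170 = -18920 cm⁻¹.

-18920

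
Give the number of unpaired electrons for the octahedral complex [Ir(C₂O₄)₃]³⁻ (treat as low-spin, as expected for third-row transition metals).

0

Each C₂O₄²⁻ contributes -2; 3 × (-2) = -6. With overall charge -3, Ir is in the +3 oxidation state.
Ir is in group 9, so Ir³⁺ is d⁶ (9 − 3 = 6).
Configuration: t2g^6 e_g^0, giving 0 unpaired electrons.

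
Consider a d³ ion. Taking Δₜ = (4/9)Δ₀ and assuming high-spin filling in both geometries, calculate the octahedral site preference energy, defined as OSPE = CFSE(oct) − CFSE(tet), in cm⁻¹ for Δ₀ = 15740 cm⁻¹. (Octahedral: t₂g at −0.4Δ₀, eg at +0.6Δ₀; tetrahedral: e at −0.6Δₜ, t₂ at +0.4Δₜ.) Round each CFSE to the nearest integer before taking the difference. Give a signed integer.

-13292

Octahedral high-spin t₂g³ eg⁰: CFSE = -1.2 × 15740 = -18888 cm⁻¹.
Tetrahedral e² t₂¹ gives -0.8Δₜ = -0.8 × (4/9) × 15740 = -5596 cm⁻¹.
Subtracting, OSPE = -18888 − (-5596) = -13292 cm⁻¹.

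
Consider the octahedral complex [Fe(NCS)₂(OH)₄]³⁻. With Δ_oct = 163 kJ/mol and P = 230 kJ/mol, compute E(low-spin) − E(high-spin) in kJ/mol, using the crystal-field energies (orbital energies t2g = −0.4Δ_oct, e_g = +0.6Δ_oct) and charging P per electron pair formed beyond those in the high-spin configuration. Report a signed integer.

134

Ligand charges: 2×(-1) from NCS⁻ and 4×(-1) from OH⁻ sum to -6; with overall charge -3, Fe is +3.
Fe³⁺: group 8, so d-count = 8 − 3 = 5.
In the high-spin limit (t2g^3 e_g^2) the orbital term is 0.0Δ_oct = 0 kJ/mol, with no excess pairing.
Low-spin t2g^5 e_g^0 gives -2.0Δ_oct = -326 kJ/mol, but forming 2 extra pairs costs 2P = 460 kJ/mol, so E(LS) = -326 + 460 = 134 kJ/mol.
Thus E(LS) − E(HS) = 134 kJ/mol.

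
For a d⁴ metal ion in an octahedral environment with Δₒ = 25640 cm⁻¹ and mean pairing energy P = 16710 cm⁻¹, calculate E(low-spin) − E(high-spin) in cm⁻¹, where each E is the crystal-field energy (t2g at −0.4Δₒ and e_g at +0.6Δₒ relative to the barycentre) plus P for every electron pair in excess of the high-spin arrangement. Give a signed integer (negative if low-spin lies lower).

High-spin d⁴ fills as t2g^3 e_g^1 with CFSE 3(−0.4) + 1(+0.6) = -0.6Δₒ = -15384 cm⁻¹.
Low-spin t2g^4 e_g^0 gives -1.6Δₒ = -41024 cm⁻¹, but forming 1 extra pair costs 1P = 16710 cm⁻¹, so E(LS) = -41024 + 16710 = -24314 cm⁻¹.
Thus E(LS) − E(HS) = -8930 cm⁻¹.

-8930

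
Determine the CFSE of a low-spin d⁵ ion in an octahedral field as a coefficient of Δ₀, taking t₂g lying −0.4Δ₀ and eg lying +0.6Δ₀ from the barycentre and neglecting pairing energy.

Configuration: t₂g⁵ eg⁰.
CFSE = 5(-0.4Δ₀) + 0(0.6Δ₀) = -2.0Δ₀ + 0.0Δ₀ = -2.0Δ₀.

-2.0 Δ₀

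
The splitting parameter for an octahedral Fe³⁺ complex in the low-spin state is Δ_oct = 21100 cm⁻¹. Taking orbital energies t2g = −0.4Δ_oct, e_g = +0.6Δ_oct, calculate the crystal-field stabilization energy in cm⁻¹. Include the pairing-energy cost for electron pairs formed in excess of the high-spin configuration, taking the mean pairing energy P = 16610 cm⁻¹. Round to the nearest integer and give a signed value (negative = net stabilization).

-8980

Fe³⁺: group 8, so d-count = 8 − 3 = 5.
Electron filling gives t2g^5 e_g^0.
CFSE(orbital) = 5×(-0.4Δ_oct) + 0×(0.6Δ_oct) = -2.0Δ_oct; with Δ_oct = 21100 cm⁻¹ that is -42200 cm⁻¹.
High-spin d⁵ would be t2g^3 e_g^2 with 0 pairs; low-spin has 2, so 2 excess pairs cost +2P = +33220 cm⁻¹.
Net CFSE = -42200 + 33220 = -8980 cm⁻¹.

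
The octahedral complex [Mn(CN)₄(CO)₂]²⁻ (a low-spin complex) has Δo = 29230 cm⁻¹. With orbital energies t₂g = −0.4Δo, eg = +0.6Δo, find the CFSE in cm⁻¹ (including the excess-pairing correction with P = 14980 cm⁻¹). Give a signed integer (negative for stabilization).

-28500

Ligand charges: 4×(-1) from CN⁻ and 2×(+0) from CO sum to -4; with overall charge -2, Mn is +2.
Mn is in group 7, so Mn²⁺ is d⁵ (7 − 2 = 5).
Electron filling gives t₂g⁵ eg⁰.
The orbital stabilization is -2.0Δo = -2.0 × 29230 = -58460 cm⁻¹.
Relative to high-spin t₂g³ eg² (0 paired), the low-spin configuration has 2 additional pairs, contributing +2 × 14980 = +29960 cm⁻¹.
Net CFSE = -58460 + 29960 = -28500 cm⁻¹.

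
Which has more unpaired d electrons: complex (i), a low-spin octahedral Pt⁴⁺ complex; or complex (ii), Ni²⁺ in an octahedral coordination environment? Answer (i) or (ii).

(ii)

(i): Pt⁴⁺: group 10, so d-count = 10 − 4 = 6; t2g^6 e_g^0 → 0 unpaired.
(ii): Ni sits in group 10; removing 2 electrons leaves Ni²⁺ with 10 − 2 = 8 d electrons; For octahedral d⁸ the high- and low-spin configurations coincide; t2g^6 e_g^2 → 2 unpaired.
So (ii) has more unpaired electrons.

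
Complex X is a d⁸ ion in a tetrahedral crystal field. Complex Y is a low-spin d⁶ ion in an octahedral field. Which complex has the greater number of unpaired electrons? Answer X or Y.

X: Tetrahedral splitting is small, so the complex is high-spin; e^4 t2^4 → 2 unpaired.
Y: t2g^6 e_g^0 → 0 unpaired.
So X has more unpaired electrons.

X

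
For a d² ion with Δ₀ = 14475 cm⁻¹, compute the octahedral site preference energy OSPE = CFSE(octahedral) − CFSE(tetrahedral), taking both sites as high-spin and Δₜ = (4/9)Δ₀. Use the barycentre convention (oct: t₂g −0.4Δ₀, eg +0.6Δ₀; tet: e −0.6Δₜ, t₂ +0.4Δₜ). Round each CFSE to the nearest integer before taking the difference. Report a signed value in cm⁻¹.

-3860

In an octahedral site d² (HS) is t₂g² eg⁰, giving CFSE(oct) = -0.8Δ₀ = -11580 cm⁻¹.
In a tetrahedral site the filling is e² t₂⁰: CFSE(tet) = -1.2Δₜ = -1.2 × (4/9)(14475) = -7720 cm⁻¹.
OSPE = CFSE(oct) − CFSE(tet) = -11580 − (-7720) = -3860 cm⁻¹.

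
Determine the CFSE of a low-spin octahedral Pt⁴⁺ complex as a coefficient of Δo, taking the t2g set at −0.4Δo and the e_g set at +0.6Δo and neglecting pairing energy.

Pt is in group 10, so Pt⁴⁺ is d⁶ (10 − 4 = 6).
Configuration: t2g^6 e_g^0.
CFSE = 6(-0.4Δo) + 0(0.6Δo) = -2.4Δo + 0.0Δo = -2.4Δo.

-2.4 Δo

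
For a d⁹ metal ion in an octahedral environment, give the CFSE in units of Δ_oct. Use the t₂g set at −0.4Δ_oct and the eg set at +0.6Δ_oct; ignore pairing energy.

-0.6 Δ_oct

Configuration: t₂g⁶ eg³.
CFSE = 6(-0.4Δ_oct) + 3(0.6Δ_oct) = -2.4Δ_oct + 1.8Δ_oct = -0.6Δ_oct.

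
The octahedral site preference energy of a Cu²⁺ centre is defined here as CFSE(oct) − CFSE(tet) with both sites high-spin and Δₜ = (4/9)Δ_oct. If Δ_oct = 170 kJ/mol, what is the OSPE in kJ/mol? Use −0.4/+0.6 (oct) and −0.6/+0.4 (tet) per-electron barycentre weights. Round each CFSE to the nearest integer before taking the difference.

-72

Group 11 minus oxidation state +2 gives a d⁹ configuration for Cu²⁺.
Octahedral (high-spin): t₂g⁶ eg³, CFSE = 6(−0.4) + 3(+0.6) = -0.6Δ_oct = -0.6 × 170 = -102 kJ/mol.
In a tetrahedral site the filling is e⁴ t₂⁵: CFSE(tet) = -0.4Δₜ = -0.4 × (4/9)(170) = -30 kJ/mol.
OSPE = -102 − (-30) = -72 kJ/mol.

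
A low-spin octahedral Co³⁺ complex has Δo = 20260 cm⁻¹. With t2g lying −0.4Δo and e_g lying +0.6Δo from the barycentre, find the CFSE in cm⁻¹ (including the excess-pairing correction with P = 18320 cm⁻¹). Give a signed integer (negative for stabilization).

Group 9 minus oxidation state +3 gives a d⁶ configuration for Co³⁺.
Configuration: t2g^6 e_g^0.
Orbital CFSE = 6(-0.4) + 0(0.6) = -2.4Δo = -2.4 × 20260 = -48624 cm⁻¹.
High-spin d⁶ would be t2g^4 e_g^2 with 1 pair; low-spin has 3, so 2 excess pairs cost +2P = +36640 cm⁻¹.
Net CFSE = -48624 + 36640 = -11984 cm⁻¹.

-11984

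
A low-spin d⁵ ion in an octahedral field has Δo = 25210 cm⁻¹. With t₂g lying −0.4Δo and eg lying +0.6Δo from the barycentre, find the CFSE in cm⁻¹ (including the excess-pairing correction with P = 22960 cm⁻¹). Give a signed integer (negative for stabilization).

-4500

The d⁵ electrons fill as t₂g⁵ eg⁰.
CFSE(orbital) = 5×(-0.4Δo) + 0×(0.6Δo) = -2.0Δo; with Δo = 25210 cm⁻¹ that is -50420 cm⁻¹.
Relative to high-spin t₂g³ eg² (0 paired), the low-spin configuration has 2 additional pairs, contributing +2 × 22960 = +45920 cm⁻¹.
Net CFSE = -50420 + 45920 = -4500 cm⁻¹.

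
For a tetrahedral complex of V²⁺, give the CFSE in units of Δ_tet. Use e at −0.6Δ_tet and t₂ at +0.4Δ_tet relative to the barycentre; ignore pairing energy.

Group 5 minus oxidation state +2 gives a d³ configuration for V²⁺.
Tetrahedral fields are weak (Δₜ ≈ 4/9 Δₒ), so electrons fill high-spin.
Configuration: e² t₂¹.
CFSE = 2(-0.6Δ_tet) + 1(0.4Δ_tet) = -1.2Δ_tet + 0.4Δ_tet = -0.8Δ_tet.

-0.8 Δ_tet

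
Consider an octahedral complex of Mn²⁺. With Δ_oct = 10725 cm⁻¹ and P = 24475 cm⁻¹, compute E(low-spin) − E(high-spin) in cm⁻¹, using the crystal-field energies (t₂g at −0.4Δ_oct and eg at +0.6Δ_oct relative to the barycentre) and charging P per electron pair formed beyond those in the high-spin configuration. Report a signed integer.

Group 7 minus oxidation state +2 gives a d⁵ configuration for Mn²⁺.
High-spin d⁵ fills as t₂g³ eg² with CFSE 3(−0.4) + 2(+0.6) = 0.0Δ_oct = 0 cm⁻¹.
For low-spin the configuration is t₂g⁵ eg⁰: orbital energy -2.0 × 10725 = -21450 cm⁻¹, and 2 additional pairs relative to high-spin add 48950 cm⁻¹, giving 27500 cm⁻¹.
The difference is 27500 − (0) = 27500 cm⁻¹, so high-spin lies lower.

27500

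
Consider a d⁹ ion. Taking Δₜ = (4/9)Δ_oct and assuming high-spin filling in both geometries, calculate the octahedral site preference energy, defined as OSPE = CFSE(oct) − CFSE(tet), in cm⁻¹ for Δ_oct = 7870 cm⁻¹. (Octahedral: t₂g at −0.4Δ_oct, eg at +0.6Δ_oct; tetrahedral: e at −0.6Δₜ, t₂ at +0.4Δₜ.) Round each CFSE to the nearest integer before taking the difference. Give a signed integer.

-3323

Octahedral high-spin t₂g⁶ eg³: CFSE = -0.6 × 7870 = -4722 cm⁻¹.
Tetrahedral e⁴ t₂⁵ gives -0.4Δₜ = -0.4 × (4/9) × 7870 = -1399 cm⁻¹.
Subtracting, OSPE = -4722 − (-1399) = -3323 cm⁻¹.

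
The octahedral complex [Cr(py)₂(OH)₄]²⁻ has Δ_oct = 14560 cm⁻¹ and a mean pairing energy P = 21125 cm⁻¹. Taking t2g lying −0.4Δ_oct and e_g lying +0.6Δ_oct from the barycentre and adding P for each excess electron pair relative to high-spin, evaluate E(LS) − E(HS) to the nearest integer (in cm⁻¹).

6565

Ligand charges: 2×(+0) from py and 4×(-1) from OH⁻ sum to -4; with overall charge -2, Cr is +2.
Group 6 minus oxidation state +2 gives a d⁴ configuration for Cr²⁺.
High-spin: t2g^3 e_g^1, CFSE = -0.6Δ_oct = -8736 cm⁻¹.
Low-spin: t2g^4 e_g^0, orbital CFSE = -1.6Δ_oct = -23296 cm⁻¹; plus 1 excess pair × P = +21125 cm⁻¹; total -2171 cm⁻¹.
The difference is -2171 − (-8736) = 6565 cm⁻¹, so high-spin lies lower.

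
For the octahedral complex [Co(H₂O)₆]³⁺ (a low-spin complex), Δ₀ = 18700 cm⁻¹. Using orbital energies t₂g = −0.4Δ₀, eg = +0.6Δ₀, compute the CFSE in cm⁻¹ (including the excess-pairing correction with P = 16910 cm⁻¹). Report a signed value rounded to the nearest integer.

H₂O is neutral, so the +3 overall charge sits on Co: oxidation state +3.
Co³⁺: group 9, so d-count = 9 − 3 = 6.
Electron filling gives t₂g⁶ eg⁰.
The orbital stabilization is -2.4Δ₀ = -2.4 × 18700 = -44880 cm⁻¹.
Pairing penalty: 3 pairs vs 1 in the high-spin reference → 2 extra × P = 33820 cm⁻¹.
Overall CFSE = -44880 + 33820 = -11060 cm⁻¹.

-11060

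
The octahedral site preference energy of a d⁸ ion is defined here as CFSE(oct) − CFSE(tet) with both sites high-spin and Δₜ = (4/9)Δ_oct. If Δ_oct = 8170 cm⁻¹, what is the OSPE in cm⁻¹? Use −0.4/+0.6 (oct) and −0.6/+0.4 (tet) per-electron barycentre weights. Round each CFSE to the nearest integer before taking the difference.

-6899

Octahedral high-spin t₂g⁶ eg²: CFSE = -1.2 × 8170 = -9804 cm⁻¹.
Tetrahedral e⁴ t₂⁴ gives -0.8Δₜ = -0.8 × (4/9) × 8170 = -2905 cm⁻¹.
Subtracting, OSPE = -9804 − (-2905) = -6899 cm⁻¹.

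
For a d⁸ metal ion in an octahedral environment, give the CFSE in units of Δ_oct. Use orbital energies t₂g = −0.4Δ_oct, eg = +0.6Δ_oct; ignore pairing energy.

-1.2 Δ_oct

Configuration: t₂g⁶ eg².
CFSE = 6(-0.4Δ_oct) + 2(0.6Δ_oct) = -2.4Δ_oct + 1.2Δ_oct = -1.2Δ_oct.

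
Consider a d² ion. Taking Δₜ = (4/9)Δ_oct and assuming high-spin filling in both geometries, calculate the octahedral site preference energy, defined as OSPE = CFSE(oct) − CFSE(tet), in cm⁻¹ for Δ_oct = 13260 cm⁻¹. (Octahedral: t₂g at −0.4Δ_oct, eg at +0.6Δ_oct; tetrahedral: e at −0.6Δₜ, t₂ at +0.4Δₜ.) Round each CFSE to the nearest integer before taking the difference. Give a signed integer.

Octahedral (high-spin): t2g^2 e_g^0, CFSE = 2(−0.4) + 0(+0.6) = -0.8Δ_oct = -0.8 × 13260 = -10608 cm⁻¹.
Tetrahedral e^2 t2^0 gives -1.2Δₜ = -1.2 × (4/9) × 13260 = -7072 cm⁻¹.
Subtracting, OSPE = -10608 − (-7072) = -3536 cm⁻¹.

-3536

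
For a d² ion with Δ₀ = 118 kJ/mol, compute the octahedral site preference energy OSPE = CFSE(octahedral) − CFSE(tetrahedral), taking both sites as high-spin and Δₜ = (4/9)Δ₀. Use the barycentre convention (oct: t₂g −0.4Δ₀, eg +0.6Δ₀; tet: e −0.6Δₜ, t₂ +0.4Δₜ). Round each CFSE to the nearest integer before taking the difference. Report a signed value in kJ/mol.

Octahedral high-spin t2g^2 e_g^0: CFSE = -0.8 × 118 = -94 kJ/mol.
In a tetrahedral site the filling is e^2 t2^0: CFSE(tet) = -1.2Δₜ = -1.2 × (4/9)(118) = -63 kJ/mol.
OSPE = CFSE(oct) − CFSE(tet) = -94 − (-63) = -31 kJ/mol.

-31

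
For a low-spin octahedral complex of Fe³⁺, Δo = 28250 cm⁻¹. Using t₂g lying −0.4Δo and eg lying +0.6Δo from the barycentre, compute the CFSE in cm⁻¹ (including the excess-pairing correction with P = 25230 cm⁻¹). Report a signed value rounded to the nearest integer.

Fe³⁺: group 8, so d-count = 8 − 3 = 5.
The d⁵ electrons fill as t₂g⁵ eg⁰.
Orbital CFSE = 5(-0.4) + 0(0.6) = -2.0Δo = -2.0 × 28250 = -56500 cm⁻¹.
High-spin d⁵ would be t₂g³ eg² with 0 pairs; low-spin has 2, so 2 excess pairs cost +2P = +50460 cm⁻¹.
Net CFSE = -56500 + 50460 = -6040 cm⁻¹.

-6040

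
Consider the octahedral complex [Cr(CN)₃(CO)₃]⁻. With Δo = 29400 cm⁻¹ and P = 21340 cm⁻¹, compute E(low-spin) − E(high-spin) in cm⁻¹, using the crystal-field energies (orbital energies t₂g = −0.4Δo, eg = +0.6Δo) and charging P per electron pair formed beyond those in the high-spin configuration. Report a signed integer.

Ligand charges: 3×(-1) from CN⁻ and 3×(+0) from CO sum to -3; with overall charge -1, Cr is +2.
Cr sits in group 6; removing 2 electrons leaves Cr²⁺ with 6 − 2 = 4 d electrons.
In the high-spin limit (t₂g³ eg¹) the orbital term is -0.6Δo = -17640 cm⁻¹, with no excess pairing.
For low-spin the configuration is t₂g⁴ eg⁰: orbital energy -1.6 × 29400 = -47040 cm⁻¹, and 1 additional pair relative to high-spin adds 21340 cm⁻¹, giving -25700 cm⁻¹.
The difference is -25700 − (-17640) = -8060 cm⁻¹, so low-spin lies lower.

-8060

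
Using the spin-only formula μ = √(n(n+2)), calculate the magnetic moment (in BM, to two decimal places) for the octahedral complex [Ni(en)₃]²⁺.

en is neutral, so the +2 overall charge sits on Ni: oxidation state +2.
Ni is in group 10, so Ni²⁺ is d⁸ (10 − 2 = 8).
Configuration: t2g^6 e_g^2 → 2 unpaired electrons.
μ(spin-only) = √[2(2+2)] = √8 ≈ 2.83 BM.

2.83 BM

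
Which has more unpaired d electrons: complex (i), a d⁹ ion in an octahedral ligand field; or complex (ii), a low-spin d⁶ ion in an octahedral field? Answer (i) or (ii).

(i): For octahedral d⁹ the high- and low-spin configurations coincide; t2g^6 e_g^3 → 1 unpaired.
(ii): t2g^6 e_g^0 → 0 unpaired.
So (i) has more unpaired electrons.

(i)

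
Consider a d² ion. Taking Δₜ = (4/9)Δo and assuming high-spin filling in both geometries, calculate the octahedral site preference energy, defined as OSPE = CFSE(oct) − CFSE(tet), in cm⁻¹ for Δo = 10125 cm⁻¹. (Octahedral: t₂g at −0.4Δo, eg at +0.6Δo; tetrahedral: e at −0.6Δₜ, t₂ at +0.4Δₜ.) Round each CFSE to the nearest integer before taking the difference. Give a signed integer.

-2700

In an octahedral site d² (HS) is t2g^2 e_g^0, giving CFSE(oct) = -0.8Δo = -8100 cm⁻¹.
Tetrahedral: e^2 t2^0, CFSE = 2(−0.6) + 0(+0.4) = -1.2Δₜ = -1.2 × (4/9) × 10125 = -5400 cm⁻¹.
OSPE = CFSE(oct) − CFSE(tet) = -8100 − (-5400) = -2700 cm⁻¹.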